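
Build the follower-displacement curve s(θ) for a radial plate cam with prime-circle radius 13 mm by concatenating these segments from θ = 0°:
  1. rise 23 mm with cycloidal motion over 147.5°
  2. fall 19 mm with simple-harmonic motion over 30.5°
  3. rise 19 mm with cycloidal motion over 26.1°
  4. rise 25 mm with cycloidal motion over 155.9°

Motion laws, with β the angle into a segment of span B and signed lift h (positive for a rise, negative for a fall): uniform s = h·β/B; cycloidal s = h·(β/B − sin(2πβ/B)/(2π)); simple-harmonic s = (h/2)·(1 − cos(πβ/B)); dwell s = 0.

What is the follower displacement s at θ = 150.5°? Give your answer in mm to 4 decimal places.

seg 1 [0°–147.5°] cycloidal, h=23: full span → s += 23 → s = 23.0000
seg 2 [147.5°–178°] simple-harmonic, h=-19: θ=150.5° here. β=3, B=30.5. -19/2·(1 − cos(π·0.0984)) = -0.4500 → s = 22.5500

22.5500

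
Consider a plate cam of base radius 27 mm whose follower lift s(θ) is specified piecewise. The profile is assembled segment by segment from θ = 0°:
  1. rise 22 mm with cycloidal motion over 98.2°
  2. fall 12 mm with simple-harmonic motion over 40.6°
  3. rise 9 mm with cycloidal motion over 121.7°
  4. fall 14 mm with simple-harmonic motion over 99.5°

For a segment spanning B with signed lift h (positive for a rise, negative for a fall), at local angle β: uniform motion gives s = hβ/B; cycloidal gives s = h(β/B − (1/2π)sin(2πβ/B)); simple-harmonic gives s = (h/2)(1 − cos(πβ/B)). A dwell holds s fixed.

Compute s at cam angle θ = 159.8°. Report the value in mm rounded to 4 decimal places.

seg 1 [0°–98.2°] cycloidal, h=22: full span → s += 22 → s = 22.0000
seg 2 [98.2°–138.8°] simple-harmonic, h=-12: full span → s += -12 → s = 10.0000
seg 3 [138.8°–260.5°] cycloidal, h=9: θ=159.8° here. β=21, B=121.7. 9·(0.1726 − sin(2π·0.1726)/(2π)) = 0.2869 → s = 10.2869

10.2869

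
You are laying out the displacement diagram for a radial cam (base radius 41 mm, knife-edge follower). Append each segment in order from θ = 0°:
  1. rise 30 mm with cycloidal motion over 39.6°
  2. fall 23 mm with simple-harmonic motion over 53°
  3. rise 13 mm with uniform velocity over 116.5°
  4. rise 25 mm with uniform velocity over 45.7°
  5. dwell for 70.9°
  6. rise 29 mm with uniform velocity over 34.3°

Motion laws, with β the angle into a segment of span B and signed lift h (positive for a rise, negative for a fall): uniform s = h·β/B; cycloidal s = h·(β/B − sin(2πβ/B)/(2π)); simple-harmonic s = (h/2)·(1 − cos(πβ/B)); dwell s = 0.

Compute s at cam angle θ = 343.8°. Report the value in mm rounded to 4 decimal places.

seg 1 [0°–39.6°] cycloidal, h=30: full span → s += 30 → s = 30.0000
seg 2 [39.6°–92.6°] simple-harmonic, h=-23: full span → s += -23 → s = 7.0000
seg 3 [92.6°–209.1°] uniform, h=13: full span → s += 13 → s = 20.0000
seg 4 [209.1°–254.8°] uniform, h=25: full span → s += 25 → s = 45.0000
seg 5 [254.8°–325.7°] dwell: s stays 45.0000
seg 6 [325.7°–360°] uniform, h=29: θ=343.8° here. β=18.1, B=34.3. 29·18.1/34.3 = 15.3032 → s = 60.3032

60.3032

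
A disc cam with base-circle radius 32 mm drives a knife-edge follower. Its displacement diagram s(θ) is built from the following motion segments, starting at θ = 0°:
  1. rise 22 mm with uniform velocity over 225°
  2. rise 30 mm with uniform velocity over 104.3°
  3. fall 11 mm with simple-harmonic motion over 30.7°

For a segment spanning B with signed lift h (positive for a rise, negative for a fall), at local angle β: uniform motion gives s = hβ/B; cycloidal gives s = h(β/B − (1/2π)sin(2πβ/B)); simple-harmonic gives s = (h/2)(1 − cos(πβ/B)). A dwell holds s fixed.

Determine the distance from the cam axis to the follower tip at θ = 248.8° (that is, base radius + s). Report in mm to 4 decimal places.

seg 1 [0°–225°] uniform, h=22: full span → s += 22 → s = 22.0000
seg 2 [225°–329.3°] uniform, h=30: θ=248.8° here. β=23.8, B=104.3. 30·23.8/104.3 = 6.8456 → s = 28.8456
radial distance = base radius + s = 32 + 28.8456 = 60.8456

60.8456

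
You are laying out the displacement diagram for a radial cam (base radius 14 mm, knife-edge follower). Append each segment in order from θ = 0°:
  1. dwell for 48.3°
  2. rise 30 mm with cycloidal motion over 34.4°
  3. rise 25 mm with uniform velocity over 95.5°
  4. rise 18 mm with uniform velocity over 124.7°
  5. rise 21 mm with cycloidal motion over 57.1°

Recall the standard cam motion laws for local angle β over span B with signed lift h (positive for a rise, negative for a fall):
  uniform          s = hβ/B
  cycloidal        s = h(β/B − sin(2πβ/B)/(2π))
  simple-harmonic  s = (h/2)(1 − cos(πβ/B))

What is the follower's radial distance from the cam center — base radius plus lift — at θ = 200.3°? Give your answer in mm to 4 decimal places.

seg 1 [0°–48.3°] dwell: s stays 0.0000
seg 2 [48.3°–82.7°] cycloidal, h=30: full span → s += 30 → s = 30.0000
seg 3 [82.7°–178.2°] uniform, h=25: full span → s += 25 → s = 55.0000
seg 4 [178.2°–302.9°] uniform, h=18: θ=200.3° here. β=22.1, B=124.7. 18·22.1/124.7 = 3.1901 → s = 58.1901
radial distance = base radius + s = 14 + 58.1901 = 72.1901

72.1901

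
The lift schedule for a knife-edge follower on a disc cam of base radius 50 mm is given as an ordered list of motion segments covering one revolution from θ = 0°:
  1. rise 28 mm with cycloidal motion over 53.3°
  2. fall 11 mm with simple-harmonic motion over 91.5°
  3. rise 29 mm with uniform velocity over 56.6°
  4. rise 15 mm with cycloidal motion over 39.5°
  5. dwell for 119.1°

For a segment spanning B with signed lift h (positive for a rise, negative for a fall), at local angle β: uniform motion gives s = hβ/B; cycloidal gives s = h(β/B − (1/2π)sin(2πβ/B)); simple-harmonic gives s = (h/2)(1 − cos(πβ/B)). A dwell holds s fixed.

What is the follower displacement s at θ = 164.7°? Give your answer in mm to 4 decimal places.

seg 1 [0°–53.3°] cycloidal, h=28: full span → s += 28 → s = 28.0000
seg 2 [53.3°–144.8°] simple-harmonic, h=-11: full span → s += -11 → s = 17.0000
seg 3 [144.8°–201.4°] uniform, h=29: θ=164.7° here. β=19.9, B=56.6. 29·19.9/56.6 = 10.1961 → s = 27.1961

27.1961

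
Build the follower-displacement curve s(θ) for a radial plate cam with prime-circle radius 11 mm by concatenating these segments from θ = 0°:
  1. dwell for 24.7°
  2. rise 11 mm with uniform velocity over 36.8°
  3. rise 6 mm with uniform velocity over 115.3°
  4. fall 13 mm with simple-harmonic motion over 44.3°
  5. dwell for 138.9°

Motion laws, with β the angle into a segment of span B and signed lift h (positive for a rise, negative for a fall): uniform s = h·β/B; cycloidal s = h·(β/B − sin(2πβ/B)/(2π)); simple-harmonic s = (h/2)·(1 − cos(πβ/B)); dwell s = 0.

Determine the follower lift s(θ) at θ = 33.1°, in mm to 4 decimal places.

seg 1 [0°–24.7°] dwell: s stays 0.0000
seg 2 [24.7°–61.5°] uniform, h=11: θ=33.1° here. β=8.4, B=36.8. 11·8.4/36.8 = 2.5109 → s = 2.5109

2.5109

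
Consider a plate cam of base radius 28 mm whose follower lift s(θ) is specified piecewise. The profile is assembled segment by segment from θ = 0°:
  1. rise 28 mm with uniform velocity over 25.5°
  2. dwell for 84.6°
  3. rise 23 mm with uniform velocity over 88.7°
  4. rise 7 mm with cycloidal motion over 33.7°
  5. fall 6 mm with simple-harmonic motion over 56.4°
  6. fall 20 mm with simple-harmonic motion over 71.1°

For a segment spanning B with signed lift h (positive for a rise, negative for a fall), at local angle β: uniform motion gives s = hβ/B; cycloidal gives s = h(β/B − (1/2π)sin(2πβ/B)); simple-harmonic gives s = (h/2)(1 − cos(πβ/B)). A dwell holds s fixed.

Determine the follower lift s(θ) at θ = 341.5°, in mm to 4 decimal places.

seg 1 [0°–25.5°] uniform, h=28: full span → s += 28 → s = 28.0000
seg 2 [25.5°–110.1°] dwell: s stays 28.0000
seg 3 [110.1°–198.8°] uniform, h=23: full span → s += 23 → s = 51.0000
seg 4 [198.8°–232.5°] cycloidal, h=7: full span → s += 7 → s = 58.0000
seg 5 [232.5°–288.9°] simple-harmonic, h=-6: full span → s += -6 → s = 52.0000
seg 6 [288.9°–360°] simple-harmonic, h=-20: θ=341.5° here. β=52.6, B=71.1. -20/2·(1 − cos(π·0.7398)) = -16.8410 → s = 35.1590

35.1590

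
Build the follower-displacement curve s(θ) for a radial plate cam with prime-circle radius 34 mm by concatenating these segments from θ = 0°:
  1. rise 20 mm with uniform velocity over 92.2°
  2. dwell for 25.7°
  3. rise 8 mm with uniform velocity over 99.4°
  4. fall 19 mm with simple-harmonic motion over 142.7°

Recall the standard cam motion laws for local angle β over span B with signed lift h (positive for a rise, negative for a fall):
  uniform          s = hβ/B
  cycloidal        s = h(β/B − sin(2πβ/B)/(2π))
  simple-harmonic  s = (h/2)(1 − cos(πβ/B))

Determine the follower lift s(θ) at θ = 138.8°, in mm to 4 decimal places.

seg 1 [0°–92.2°] uniform, h=20: full span → s += 20 → s = 20.0000
seg 2 [92.2°–117.9°] dwell: s stays 20.0000
seg 3 [117.9°–217.3°] uniform, h=8: θ=138.8° here. β=20.9, B=99.4. 8·20.9/99.4 = 1.6821 → s = 21.6821

21.6821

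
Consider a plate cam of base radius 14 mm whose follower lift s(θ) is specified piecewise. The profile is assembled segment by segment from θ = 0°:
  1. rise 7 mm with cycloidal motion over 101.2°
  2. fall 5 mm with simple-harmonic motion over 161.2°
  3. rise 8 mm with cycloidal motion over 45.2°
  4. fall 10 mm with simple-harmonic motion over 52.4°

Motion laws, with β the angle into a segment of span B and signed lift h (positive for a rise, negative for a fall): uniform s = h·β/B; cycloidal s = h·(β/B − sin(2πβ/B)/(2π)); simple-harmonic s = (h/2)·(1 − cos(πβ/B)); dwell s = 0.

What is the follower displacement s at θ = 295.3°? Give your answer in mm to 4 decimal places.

seg 1 [0°–101.2°] cycloidal, h=7: full span → s += 7 → s = 7.0000
seg 2 [101.2°–262.4°] simple-harmonic, h=-5: full span → s += -5 → s = 2.0000
seg 3 [262.4°–307.6°] cycloidal, h=8: θ=295.3° here. β=32.9, B=45.2. 8·(0.7279 − sin(2π·0.7279)/(2π)) = 7.0840 → s = 9.0840

9.0840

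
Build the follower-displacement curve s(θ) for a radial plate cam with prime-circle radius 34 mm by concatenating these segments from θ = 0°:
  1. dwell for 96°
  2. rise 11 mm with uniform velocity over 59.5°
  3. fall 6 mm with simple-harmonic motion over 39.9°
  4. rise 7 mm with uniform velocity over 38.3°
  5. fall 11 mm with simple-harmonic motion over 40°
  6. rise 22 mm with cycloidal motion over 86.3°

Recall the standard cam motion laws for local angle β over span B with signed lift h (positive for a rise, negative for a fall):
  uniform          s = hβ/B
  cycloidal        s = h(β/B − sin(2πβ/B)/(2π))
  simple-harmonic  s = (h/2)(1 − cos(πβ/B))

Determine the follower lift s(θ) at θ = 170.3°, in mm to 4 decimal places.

seg 1 [0°–96°] dwell: s stays 0.0000
seg 2 [96°–155.5°] uniform, h=11: full span → s += 11 → s = 11.0000
seg 3 [155.5°–195.4°] simple-harmonic, h=-6: θ=170.3° here. β=14.8, B=39.9. -6/2·(1 − cos(π·0.3709)) = -1.8166 → s = 9.1834

9.1834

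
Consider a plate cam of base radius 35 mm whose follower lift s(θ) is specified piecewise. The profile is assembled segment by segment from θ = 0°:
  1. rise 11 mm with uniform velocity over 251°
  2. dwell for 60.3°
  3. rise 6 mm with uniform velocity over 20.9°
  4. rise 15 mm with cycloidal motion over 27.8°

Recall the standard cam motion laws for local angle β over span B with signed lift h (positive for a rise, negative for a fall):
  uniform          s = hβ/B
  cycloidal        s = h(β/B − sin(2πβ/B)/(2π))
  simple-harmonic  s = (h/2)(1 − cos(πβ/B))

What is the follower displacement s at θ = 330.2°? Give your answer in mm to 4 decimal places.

seg 1 [0°–251°] uniform, h=11: full span → s += 11 → s = 11.0000
seg 2 [251°–311.3°] dwell: s stays 11.0000
seg 3 [311.3°–332.2°] uniform, h=6: θ=330.2° here. β=18.9, B=20.9. 6·18.9/20.9 = 5.4258 → s = 16.4258

16.4258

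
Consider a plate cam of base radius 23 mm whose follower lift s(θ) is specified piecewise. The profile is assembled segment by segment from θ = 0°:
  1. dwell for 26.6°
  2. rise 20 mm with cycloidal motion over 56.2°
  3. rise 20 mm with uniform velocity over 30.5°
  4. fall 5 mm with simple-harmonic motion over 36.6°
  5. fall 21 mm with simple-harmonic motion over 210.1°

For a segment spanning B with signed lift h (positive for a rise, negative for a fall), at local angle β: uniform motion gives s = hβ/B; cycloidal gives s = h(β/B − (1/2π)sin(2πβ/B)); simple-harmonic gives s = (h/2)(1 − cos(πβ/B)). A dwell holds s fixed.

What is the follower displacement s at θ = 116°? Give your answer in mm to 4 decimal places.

seg 1 [0°–26.6°] dwell: s stays 0.0000
seg 2 [26.6°–82.8°] cycloidal, h=20: full span → s += 20 → s = 20.0000
seg 3 [82.8°–113.3°] uniform, h=20: full span → s += 20 → s = 40.0000
seg 4 [113.3°–149.9°] simple-harmonic, h=-5: θ=116° here. β=2.7, B=36.6. -5/2·(1 − cos(π·0.0738)) = -0.0668 → s = 39.9332

39.9332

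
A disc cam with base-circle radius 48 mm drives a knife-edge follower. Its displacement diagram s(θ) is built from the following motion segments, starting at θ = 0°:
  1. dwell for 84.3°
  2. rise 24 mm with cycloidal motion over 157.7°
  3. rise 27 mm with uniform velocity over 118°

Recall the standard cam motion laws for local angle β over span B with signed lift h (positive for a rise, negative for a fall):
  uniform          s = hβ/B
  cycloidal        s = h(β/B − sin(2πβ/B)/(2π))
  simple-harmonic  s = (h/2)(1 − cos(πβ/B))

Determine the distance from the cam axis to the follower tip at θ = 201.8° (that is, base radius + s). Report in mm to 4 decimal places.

seg 1 [0°–84.3°] dwell: s stays 0.0000
seg 2 [84.3°–242°] cycloidal, h=24: θ=201.8° here. β=117.5, B=157.7. 24·(0.7451 − sin(2π·0.7451)/(2π)) = 21.7000 → s = 21.7000
radial distance = base radius + s = 48 + 21.7000 = 69.7000

69.7000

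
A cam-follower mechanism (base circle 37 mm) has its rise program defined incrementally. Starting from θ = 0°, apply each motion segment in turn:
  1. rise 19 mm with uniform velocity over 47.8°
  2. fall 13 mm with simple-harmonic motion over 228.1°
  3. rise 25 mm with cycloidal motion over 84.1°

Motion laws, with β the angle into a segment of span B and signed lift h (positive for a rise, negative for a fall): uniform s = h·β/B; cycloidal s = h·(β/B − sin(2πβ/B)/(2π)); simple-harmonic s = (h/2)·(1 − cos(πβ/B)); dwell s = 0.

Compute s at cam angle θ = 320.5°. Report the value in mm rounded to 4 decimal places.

seg 1 [0°–47.8°] uniform, h=19: full span → s += 19 → s = 19.0000
seg 2 [47.8°–275.9°] simple-harmonic, h=-13: full span → s += -13 → s = 6.0000
seg 3 [275.9°–360°] cycloidal, h=25: θ=320.5° here. β=44.6, B=84.1. 25·(0.5303 − sin(2π·0.5303)/(2π)) = 14.0115 → s = 20.0115

20.0115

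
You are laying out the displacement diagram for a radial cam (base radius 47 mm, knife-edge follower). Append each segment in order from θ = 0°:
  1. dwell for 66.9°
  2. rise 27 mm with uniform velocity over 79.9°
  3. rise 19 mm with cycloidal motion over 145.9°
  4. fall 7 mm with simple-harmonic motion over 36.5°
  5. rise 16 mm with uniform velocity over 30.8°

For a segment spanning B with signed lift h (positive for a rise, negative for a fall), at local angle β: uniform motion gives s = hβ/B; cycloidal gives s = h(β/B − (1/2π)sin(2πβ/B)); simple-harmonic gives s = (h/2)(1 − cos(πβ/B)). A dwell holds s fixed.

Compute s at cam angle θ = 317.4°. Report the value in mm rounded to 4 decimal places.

seg 1 [0°–66.9°] dwell: s stays 0.0000
seg 2 [66.9°–146.8°] uniform, h=27: full span → s += 27 → s = 27.0000
seg 3 [146.8°–292.7°] cycloidal, h=19: full span → s += 19 → s = 46.0000
seg 4 [292.7°–329.2°] simple-harmonic, h=-7: θ=317.4° here. β=24.7, B=36.5. -7/2·(1 − cos(π·0.6767)) = -5.3448 → s = 40.6552

40.6552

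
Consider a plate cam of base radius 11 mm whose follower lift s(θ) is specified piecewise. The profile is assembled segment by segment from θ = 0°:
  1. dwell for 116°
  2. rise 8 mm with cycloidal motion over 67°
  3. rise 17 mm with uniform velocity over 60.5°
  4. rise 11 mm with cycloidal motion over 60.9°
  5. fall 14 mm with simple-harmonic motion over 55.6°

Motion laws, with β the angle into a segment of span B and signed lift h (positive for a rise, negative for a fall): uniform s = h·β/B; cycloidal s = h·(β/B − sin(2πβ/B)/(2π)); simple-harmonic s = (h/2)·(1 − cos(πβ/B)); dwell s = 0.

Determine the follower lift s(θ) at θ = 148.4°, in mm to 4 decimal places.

seg 1 [0°–116°] dwell: s stays 0.0000
seg 2 [116°–183°] cycloidal, h=8: θ=148.4° here. β=32.4, B=67. 8·(0.4836 − sin(2π·0.4836)/(2π)) = 3.7375 → s = 3.7375

3.7375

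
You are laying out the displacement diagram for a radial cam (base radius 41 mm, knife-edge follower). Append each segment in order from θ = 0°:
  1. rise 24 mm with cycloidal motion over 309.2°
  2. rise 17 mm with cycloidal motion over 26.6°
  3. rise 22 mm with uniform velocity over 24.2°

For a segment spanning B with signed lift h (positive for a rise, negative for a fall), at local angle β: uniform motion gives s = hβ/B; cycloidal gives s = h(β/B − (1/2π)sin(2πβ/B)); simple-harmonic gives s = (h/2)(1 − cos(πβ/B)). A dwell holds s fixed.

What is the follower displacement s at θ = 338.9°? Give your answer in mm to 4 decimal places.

seg 1 [0°–309.2°] cycloidal, h=24: full span → s += 24 → s = 24.0000
seg 2 [309.2°–335.8°] cycloidal, h=17: full span → s += 17 → s = 41.0000
seg 3 [335.8°–360°] uniform, h=22: θ=338.9° here. β=3.1, B=24.2. 22·3.1/24.2 = 2.8182 → s = 43.8182

43.8182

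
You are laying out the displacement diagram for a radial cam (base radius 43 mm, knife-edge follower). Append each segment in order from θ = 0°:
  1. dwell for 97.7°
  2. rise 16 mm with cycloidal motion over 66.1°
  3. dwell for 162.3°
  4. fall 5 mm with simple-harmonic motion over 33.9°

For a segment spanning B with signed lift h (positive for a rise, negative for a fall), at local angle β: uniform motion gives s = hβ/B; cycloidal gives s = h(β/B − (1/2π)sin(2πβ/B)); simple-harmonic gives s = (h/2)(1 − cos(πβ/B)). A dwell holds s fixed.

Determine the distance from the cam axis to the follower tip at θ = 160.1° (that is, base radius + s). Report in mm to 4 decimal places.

seg 1 [0°–97.7°] dwell: s stays 0.0000
seg 2 [97.7°–163.8°] cycloidal, h=16: θ=160.1° here. β=62.4, B=66.1. 16·(0.9440 − sin(2π·0.9440)/(2π)) = 15.9816 → s = 15.9816
radial distance = base radius + s = 43 + 15.9816 = 58.9816

58.9816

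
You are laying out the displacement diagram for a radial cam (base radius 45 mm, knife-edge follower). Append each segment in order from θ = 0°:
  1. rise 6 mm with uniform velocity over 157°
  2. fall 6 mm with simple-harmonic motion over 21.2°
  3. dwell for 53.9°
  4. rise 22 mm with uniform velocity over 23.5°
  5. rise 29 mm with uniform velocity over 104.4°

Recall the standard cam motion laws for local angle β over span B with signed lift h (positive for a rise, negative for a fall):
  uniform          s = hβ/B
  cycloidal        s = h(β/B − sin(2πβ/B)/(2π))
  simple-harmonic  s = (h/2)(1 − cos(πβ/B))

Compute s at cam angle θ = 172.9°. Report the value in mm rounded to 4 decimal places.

seg 1 [0°–157°] uniform, h=6: full span → s += 6 → s = 6.0000
seg 2 [157°–178.2°] simple-harmonic, h=-6: θ=172.9° here. β=15.9, B=21.2. -6/2·(1 − cos(π·0.7500)) = -5.1213 → s = 0.8787

0.8787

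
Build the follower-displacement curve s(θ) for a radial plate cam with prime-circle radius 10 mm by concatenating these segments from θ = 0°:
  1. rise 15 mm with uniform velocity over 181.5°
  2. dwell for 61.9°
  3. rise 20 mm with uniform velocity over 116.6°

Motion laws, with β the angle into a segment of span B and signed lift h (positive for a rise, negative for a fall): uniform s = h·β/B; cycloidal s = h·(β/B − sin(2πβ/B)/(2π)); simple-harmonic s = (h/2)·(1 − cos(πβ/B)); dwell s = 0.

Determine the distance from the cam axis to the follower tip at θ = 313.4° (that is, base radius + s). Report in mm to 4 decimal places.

seg 1 [0°–181.5°] uniform, h=15: full span → s += 15 → s = 15.0000
seg 2 [181.5°–243.4°] dwell: s stays 15.0000
seg 3 [243.4°–360°] uniform, h=20: θ=313.4° here. β=70, B=116.6. 20·70/116.6 = 12.0069 → s = 27.0069
radial distance = base radius + s = 10 + 27.0069 = 37.0069

37.0069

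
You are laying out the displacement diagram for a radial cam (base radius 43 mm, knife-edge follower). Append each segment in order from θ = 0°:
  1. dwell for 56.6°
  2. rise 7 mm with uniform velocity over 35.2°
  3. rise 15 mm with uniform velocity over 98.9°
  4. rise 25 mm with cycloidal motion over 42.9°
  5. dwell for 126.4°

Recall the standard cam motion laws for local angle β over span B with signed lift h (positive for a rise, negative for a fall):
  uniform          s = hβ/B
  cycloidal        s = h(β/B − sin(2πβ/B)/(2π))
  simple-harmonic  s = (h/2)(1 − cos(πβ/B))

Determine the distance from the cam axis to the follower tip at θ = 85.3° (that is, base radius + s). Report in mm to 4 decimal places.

seg 1 [0°–56.6°] dwell: s stays 0.0000
seg 2 [56.6°–91.8°] uniform, h=7: θ=85.3° here. β=28.7, B=35.2. 7·28.7/35.2 = 5.7074 → s = 5.7074
radial distance = base radius + s = 43 + 5.7074 = 48.7074

48.7074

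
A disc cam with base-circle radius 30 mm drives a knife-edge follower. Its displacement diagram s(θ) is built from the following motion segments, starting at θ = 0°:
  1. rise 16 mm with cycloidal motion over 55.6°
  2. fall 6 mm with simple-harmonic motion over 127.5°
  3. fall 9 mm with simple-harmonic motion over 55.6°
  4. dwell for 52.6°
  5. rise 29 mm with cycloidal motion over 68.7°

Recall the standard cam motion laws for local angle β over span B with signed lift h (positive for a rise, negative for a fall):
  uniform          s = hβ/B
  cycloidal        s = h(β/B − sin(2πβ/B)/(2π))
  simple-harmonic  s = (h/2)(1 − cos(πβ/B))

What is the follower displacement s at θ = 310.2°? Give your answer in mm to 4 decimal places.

seg 1 [0°–55.6°] cycloidal, h=16: full span → s += 16 → s = 16.0000
seg 2 [55.6°–183.1°] simple-harmonic, h=-6: full span → s += -6 → s = 10.0000
seg 3 [183.1°–238.7°] simple-harmonic, h=-9: full span → s += -9 → s = 1.0000
seg 4 [238.7°–291.3°] dwell: s stays 1.0000
seg 5 [291.3°–360°] cycloidal, h=29: θ=310.2° here. β=18.9, B=68.7. 29·(0.2751 − sin(2π·0.2751)/(2π)) = 3.4200 → s = 4.4200

4.4200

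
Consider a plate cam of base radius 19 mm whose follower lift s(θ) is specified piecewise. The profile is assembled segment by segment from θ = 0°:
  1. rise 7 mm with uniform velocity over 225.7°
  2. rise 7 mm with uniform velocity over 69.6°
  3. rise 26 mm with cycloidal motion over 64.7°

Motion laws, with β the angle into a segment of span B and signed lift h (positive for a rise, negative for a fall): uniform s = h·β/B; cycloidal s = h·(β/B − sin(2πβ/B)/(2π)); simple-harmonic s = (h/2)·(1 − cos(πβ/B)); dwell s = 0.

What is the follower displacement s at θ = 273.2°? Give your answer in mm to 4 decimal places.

seg 1 [0°–225.7°] uniform, h=7: full span → s += 7 → s = 7.0000
seg 2 [225.7°–295.3°] uniform, h=7: θ=273.2° here. β=47.5, B=69.6. 7·47.5/69.6 = 4.7773 → s = 11.7773

11.7773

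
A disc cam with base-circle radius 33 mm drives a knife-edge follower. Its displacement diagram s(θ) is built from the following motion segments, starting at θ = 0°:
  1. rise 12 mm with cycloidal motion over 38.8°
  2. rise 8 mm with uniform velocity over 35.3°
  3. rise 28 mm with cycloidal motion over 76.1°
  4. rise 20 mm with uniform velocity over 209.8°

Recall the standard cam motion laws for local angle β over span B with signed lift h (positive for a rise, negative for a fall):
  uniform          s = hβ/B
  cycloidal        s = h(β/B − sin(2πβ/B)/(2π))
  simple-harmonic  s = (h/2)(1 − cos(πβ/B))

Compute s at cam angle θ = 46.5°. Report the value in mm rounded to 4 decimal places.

seg 1 [0°–38.8°] cycloidal, h=12: full span → s += 12 → s = 12.0000
seg 2 [38.8°–74.1°] uniform, h=8: θ=46.5° here. β=7.7, B=35.3. 8·7.7/35.3 = 1.7450 → s = 13.7450

13.7450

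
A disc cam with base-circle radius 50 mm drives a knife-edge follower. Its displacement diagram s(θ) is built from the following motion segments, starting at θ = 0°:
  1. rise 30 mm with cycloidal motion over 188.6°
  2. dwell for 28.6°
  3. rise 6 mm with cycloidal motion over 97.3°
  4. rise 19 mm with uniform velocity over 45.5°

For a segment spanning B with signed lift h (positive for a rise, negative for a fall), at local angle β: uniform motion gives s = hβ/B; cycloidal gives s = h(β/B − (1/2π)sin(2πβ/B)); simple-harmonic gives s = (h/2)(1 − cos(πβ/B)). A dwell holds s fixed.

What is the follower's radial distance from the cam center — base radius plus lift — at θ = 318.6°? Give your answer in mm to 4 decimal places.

seg 1 [0°–188.6°] cycloidal, h=30: full span → s += 30 → s = 30.0000
seg 2 [188.6°–217.2°] dwell: s stays 30.0000
seg 3 [217.2°–314.5°] cycloidal, h=6: full span → s += 6 → s = 36.0000
seg 4 [314.5°–360°] uniform, h=19: θ=318.6° here. β=4.1, B=45.5. 19·4.1/45.5 = 1.7121 → s = 37.7121
radial distance = base radius + s = 50 + 37.7121 = 87.7121

87.7121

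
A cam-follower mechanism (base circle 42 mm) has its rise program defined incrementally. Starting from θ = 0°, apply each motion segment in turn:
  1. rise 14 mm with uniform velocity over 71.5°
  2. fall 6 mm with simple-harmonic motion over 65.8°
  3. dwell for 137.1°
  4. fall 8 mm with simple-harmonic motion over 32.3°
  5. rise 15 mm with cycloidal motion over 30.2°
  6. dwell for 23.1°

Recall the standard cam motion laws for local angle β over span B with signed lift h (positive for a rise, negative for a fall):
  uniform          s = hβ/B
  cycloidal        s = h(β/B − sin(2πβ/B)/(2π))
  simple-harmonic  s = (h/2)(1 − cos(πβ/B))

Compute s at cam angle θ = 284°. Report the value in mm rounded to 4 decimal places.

seg 1 [0°–71.5°] uniform, h=14: full span → s += 14 → s = 14.0000
seg 2 [71.5°–137.3°] simple-harmonic, h=-6: full span → s += -6 → s = 8.0000
seg 3 [137.3°–274.4°] dwell: s stays 8.0000
seg 4 [274.4°–306.7°] simple-harmonic, h=-8: θ=284° here. β=9.6, B=32.3. -8/2·(1 − cos(π·0.2972)) = -1.6206 → s = 6.3794

6.3794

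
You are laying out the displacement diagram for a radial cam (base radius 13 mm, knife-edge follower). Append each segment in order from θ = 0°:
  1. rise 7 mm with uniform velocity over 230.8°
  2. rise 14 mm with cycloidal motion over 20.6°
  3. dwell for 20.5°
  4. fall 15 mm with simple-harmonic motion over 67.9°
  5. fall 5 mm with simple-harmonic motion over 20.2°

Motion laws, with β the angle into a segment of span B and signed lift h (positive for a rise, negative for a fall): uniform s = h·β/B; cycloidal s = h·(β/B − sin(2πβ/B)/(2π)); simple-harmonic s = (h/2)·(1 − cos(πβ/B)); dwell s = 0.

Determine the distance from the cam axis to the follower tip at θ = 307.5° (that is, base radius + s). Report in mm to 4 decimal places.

seg 1 [0°–230.8°] uniform, h=7: full span → s += 7 → s = 7.0000
seg 2 [230.8°–251.4°] cycloidal, h=14: full span → s += 14 → s = 21.0000
seg 3 [251.4°–271.9°] dwell: s stays 21.0000
seg 4 [271.9°–339.8°] simple-harmonic, h=-15: θ=307.5° here. β=35.6, B=67.9. -15/2·(1 − cos(π·0.5243)) = -8.0720 → s = 12.9280
radial distance = base radius + s = 13 + 12.9280 = 25.9280

25.9280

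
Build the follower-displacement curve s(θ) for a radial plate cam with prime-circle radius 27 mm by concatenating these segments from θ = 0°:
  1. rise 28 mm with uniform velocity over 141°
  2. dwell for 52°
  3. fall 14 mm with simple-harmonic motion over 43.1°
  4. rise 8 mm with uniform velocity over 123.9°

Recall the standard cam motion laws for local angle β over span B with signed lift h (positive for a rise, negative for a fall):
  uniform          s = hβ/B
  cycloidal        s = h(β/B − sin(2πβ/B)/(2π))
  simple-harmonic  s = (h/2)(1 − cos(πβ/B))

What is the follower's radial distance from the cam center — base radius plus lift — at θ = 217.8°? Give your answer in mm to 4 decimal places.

seg 1 [0°–141°] uniform, h=28: full span → s += 28 → s = 28.0000
seg 2 [141°–193°] dwell: s stays 28.0000
seg 3 [193°–236.1°] simple-harmonic, h=-14: θ=217.8° here. β=24.8, B=43.1. -14/2·(1 − cos(π·0.5754)) = -8.6428 → s = 19.3572
radial distance = base radius + s = 27 + 19.3572 = 46.3572

46.3572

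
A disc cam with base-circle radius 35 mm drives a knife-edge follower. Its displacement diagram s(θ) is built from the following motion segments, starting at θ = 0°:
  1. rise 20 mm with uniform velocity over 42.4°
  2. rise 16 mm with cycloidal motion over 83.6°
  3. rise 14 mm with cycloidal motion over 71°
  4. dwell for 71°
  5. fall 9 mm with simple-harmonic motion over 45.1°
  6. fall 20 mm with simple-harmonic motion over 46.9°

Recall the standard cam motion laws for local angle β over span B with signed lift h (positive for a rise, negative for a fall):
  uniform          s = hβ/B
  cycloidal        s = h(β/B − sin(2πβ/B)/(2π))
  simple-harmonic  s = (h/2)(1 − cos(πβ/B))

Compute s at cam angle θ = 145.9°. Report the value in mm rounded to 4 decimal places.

seg 1 [0°–42.4°] uniform, h=20: full span → s += 20 → s = 20.0000
seg 2 [42.4°–126°] cycloidal, h=16: full span → s += 16 → s = 36.0000
seg 3 [126°–197°] cycloidal, h=14: θ=145.9° here. β=19.9, B=71. 14·(0.2803 − sin(2π·0.2803)/(2π)) = 1.7360 → s = 37.7360

37.7360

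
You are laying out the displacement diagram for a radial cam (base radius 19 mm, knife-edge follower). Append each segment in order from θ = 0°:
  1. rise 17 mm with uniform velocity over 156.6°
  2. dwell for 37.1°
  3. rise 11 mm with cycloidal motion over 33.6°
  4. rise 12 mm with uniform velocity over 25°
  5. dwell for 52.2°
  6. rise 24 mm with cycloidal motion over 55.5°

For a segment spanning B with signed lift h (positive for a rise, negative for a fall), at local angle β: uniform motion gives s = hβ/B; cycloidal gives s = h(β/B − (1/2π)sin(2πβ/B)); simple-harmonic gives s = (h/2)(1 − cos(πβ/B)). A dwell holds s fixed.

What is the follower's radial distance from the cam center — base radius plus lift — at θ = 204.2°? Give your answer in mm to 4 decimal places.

seg 1 [0°–156.6°] uniform, h=17: full span → s += 17 → s = 17.0000
seg 2 [156.6°–193.7°] dwell: s stays 17.0000
seg 3 [193.7°–227.3°] cycloidal, h=11: θ=204.2° here. β=10.5, B=33.6. 11·(0.3125 − sin(2π·0.3125)/(2π)) = 1.8201 → s = 18.8201
radial distance = base radius + s = 19 + 18.8201 = 37.8201

37.8201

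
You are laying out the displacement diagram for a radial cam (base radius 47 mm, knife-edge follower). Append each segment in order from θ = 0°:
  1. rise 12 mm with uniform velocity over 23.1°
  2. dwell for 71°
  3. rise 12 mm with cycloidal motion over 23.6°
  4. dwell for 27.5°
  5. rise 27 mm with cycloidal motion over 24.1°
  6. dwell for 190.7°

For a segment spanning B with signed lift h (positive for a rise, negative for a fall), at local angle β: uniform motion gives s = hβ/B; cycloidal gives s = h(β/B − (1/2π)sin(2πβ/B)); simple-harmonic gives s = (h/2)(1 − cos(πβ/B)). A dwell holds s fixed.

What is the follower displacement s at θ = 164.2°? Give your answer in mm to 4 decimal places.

seg 1 [0°–23.1°] uniform, h=12: full span → s += 12 → s = 12.0000
seg 2 [23.1°–94.1°] dwell: s stays 12.0000
seg 3 [94.1°–117.7°] cycloidal, h=12: full span → s += 12 → s = 24.0000
seg 4 [117.7°–145.2°] dwell: s stays 24.0000
seg 5 [145.2°–169.3°] cycloidal, h=27: θ=164.2° here. β=19, B=24.1. 27·(0.7884 − sin(2π·0.7884)/(2π)) = 25.4591 → s = 49.4591

49.4591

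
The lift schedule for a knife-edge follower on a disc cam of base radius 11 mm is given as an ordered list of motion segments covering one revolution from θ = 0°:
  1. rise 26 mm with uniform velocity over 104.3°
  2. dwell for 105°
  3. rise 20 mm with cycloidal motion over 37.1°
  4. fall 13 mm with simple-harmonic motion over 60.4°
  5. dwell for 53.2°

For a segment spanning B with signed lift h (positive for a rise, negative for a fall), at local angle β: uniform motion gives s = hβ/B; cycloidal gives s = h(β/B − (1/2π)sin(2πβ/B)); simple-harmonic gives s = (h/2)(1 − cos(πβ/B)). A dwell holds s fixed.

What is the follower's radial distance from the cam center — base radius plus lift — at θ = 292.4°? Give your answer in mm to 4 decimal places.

seg 1 [0°–104.3°] uniform, h=26: full span → s += 26 → s = 26.0000
seg 2 [104.3°–209.3°] dwell: s stays 26.0000
seg 3 [209.3°–246.4°] cycloidal, h=20: full span → s += 20 → s = 46.0000
seg 4 [246.4°–306.8°] simple-harmonic, h=-13: θ=292.4° here. β=46, B=60.4. -13/2·(1 − cos(π·0.7616)) = -11.2605 → s = 34.7395
radial distance = base radius + s = 11 + 34.7395 = 45.7395

45.7395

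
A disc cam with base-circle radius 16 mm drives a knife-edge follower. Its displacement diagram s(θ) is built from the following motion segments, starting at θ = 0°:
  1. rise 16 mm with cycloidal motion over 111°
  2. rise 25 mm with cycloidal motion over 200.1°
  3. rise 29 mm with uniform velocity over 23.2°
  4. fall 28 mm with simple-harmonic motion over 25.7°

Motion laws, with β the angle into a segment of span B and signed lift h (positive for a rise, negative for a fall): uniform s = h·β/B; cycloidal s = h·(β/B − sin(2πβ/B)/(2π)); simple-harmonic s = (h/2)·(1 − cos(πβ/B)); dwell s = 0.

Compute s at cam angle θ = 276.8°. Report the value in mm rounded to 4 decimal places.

seg 1 [0°–111°] cycloidal, h=16: full span → s += 16 → s = 16.0000
seg 2 [111°–311.1°] cycloidal, h=25: θ=276.8° here. β=165.8, B=200.1. 25·(0.8286 − sin(2π·0.8286)/(2π)) = 24.2183 → s = 40.2183

40.2183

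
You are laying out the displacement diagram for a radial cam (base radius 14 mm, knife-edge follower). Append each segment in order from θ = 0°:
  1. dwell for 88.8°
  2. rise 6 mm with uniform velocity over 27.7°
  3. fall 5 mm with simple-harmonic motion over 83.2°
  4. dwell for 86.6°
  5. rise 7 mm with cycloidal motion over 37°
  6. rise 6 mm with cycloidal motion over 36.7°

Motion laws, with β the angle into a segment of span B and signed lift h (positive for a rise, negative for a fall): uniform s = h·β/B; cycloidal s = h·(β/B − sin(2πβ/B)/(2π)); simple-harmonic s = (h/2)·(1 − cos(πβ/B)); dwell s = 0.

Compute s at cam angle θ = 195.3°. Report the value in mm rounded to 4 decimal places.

seg 1 [0°–88.8°] dwell: s stays 0.0000
seg 2 [88.8°–116.5°] uniform, h=6: full span → s += 6 → s = 6.0000
seg 3 [116.5°–199.7°] simple-harmonic, h=-5: θ=195.3° here. β=78.8, B=83.2. -5/2·(1 − cos(π·0.9471)) = -4.9656 → s = 1.0344

1.0344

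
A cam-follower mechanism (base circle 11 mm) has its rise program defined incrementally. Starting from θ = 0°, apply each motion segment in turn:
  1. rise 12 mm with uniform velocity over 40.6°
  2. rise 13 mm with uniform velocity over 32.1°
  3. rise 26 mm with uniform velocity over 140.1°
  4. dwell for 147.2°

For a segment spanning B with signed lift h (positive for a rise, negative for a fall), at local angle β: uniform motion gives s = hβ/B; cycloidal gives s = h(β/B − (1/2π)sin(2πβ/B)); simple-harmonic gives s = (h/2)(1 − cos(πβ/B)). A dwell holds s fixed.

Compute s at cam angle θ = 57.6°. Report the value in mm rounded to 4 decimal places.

seg 1 [0°–40.6°] uniform, h=12: full span → s += 12 → s = 12.0000
seg 2 [40.6°–72.7°] uniform, h=13: θ=57.6° here. β=17, B=32.1. 13·17/32.1 = 6.8847 → s = 18.8847

18.8847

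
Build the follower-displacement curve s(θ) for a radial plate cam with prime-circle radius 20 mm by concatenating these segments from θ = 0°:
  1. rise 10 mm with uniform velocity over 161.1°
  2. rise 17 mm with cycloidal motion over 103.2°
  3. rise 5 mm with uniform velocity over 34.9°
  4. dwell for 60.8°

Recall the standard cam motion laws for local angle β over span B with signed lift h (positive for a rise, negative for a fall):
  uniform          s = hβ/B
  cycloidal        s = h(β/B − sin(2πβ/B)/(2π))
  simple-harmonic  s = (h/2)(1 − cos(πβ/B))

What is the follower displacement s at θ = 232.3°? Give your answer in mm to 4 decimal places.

seg 1 [0°–161.1°] uniform, h=10: full span → s += 10 → s = 10.0000
seg 2 [161.1°–264.3°] cycloidal, h=17: θ=232.3° here. β=71.2, B=103.2. 17·(0.6899 − sin(2π·0.6899)/(2π)) = 14.2438 → s = 24.2438

24.2438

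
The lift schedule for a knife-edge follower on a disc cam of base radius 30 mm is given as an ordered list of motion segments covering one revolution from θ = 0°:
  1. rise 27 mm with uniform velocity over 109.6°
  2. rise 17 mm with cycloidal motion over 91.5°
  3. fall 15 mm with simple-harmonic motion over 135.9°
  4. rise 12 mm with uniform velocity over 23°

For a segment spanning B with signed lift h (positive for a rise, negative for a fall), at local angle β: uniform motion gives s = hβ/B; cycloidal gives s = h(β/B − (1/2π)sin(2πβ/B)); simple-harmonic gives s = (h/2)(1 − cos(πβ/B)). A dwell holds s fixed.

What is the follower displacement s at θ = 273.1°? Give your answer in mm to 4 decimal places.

seg 1 [0°–109.6°] uniform, h=27: full span → s += 27 → s = 27.0000
seg 2 [109.6°–201.1°] cycloidal, h=17: full span → s += 17 → s = 44.0000
seg 3 [201.1°–337°] simple-harmonic, h=-15: θ=273.1° here. β=72, B=135.9. -15/2·(1 − cos(π·0.5298)) = -8.2012 → s = 35.7988

35.7988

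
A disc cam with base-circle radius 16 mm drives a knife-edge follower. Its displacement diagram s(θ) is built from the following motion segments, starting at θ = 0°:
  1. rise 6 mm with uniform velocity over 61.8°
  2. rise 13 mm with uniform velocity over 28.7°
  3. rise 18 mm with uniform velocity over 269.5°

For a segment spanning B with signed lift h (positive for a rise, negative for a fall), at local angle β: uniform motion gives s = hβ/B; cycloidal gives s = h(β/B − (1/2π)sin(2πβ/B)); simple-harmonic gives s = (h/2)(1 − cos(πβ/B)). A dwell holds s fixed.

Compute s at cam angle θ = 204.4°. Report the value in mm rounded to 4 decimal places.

seg 1 [0°–61.8°] uniform, h=6: full span → s += 6 → s = 6.0000
seg 2 [61.8°–90.5°] uniform, h=13: full span → s += 13 → s = 19.0000
seg 3 [90.5°–360°] uniform, h=18: θ=204.4° here. β=113.9, B=269.5. 18·113.9/269.5 = 7.6074 → s = 26.6074

26.6074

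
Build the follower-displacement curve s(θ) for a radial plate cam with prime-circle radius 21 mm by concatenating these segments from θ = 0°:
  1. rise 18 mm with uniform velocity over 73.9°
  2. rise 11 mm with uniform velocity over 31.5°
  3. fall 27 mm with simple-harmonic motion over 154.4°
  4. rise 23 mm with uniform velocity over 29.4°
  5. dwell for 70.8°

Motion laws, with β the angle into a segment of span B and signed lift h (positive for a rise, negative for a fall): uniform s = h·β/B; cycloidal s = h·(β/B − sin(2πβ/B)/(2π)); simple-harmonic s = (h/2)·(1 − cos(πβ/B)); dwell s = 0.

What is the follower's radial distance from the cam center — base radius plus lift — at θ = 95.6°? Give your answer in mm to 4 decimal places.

seg 1 [0°–73.9°] uniform, h=18: full span → s += 18 → s = 18.0000
seg 2 [73.9°–105.4°] uniform, h=11: θ=95.6° here. β=21.7, B=31.5. 11·21.7/31.5 = 7.5778 → s = 25.5778
radial distance = base radius + s = 21 + 25.5778 = 46.5778

46.5778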